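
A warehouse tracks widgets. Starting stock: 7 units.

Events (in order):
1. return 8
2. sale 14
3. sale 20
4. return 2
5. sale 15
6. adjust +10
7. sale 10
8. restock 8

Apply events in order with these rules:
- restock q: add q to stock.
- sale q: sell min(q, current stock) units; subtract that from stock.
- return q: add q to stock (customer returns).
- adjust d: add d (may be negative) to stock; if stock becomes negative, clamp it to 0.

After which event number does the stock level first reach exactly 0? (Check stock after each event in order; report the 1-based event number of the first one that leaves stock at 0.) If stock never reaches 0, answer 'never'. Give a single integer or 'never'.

Answer: 3

Derivation:
Processing events:
Start: stock = 7
  Event 1 (return 8): 7 + 8 = 15
  Event 2 (sale 14): sell min(14,15)=14. stock: 15 - 14 = 1. total_sold = 14
  Event 3 (sale 20): sell min(20,1)=1. stock: 1 - 1 = 0. total_sold = 15
  Event 4 (return 2): 0 + 2 = 2
  Event 5 (sale 15): sell min(15,2)=2. stock: 2 - 2 = 0. total_sold = 17
  Event 6 (adjust +10): 0 + 10 = 10
  Event 7 (sale 10): sell min(10,10)=10. stock: 10 - 10 = 0. total_sold = 27
  Event 8 (restock 8): 0 + 8 = 8
Final: stock = 8, total_sold = 27

First zero at event 3.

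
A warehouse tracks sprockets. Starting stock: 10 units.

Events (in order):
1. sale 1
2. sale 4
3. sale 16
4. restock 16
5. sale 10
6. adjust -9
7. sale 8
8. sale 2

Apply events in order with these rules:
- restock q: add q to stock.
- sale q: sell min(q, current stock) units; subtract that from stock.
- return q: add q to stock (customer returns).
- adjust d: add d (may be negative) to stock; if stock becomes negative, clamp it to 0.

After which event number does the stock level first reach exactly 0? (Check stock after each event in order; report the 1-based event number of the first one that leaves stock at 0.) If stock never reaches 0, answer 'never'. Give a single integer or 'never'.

Processing events:
Start: stock = 10
  Event 1 (sale 1): sell min(1,10)=1. stock: 10 - 1 = 9. total_sold = 1
  Event 2 (sale 4): sell min(4,9)=4. stock: 9 - 4 = 5. total_sold = 5
  Event 3 (sale 16): sell min(16,5)=5. stock: 5 - 5 = 0. total_sold = 10
  Event 4 (restock 16): 0 + 16 = 16
  Event 5 (sale 10): sell min(10,16)=10. stock: 16 - 10 = 6. total_sold = 20
  Event 6 (adjust -9): 6 + -9 = 0 (clamped to 0)
  Event 7 (sale 8): sell min(8,0)=0. stock: 0 - 0 = 0. total_sold = 20
  Event 8 (sale 2): sell min(2,0)=0. stock: 0 - 0 = 0. total_sold = 20
Final: stock = 0, total_sold = 20

First zero at event 3.

Answer: 3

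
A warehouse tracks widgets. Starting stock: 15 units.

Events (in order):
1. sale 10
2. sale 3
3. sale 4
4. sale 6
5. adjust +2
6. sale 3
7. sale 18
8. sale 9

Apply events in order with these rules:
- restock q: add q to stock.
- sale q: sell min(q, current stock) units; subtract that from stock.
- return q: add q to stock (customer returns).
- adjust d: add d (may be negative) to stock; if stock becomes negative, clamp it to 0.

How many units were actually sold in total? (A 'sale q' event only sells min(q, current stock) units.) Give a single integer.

Processing events:
Start: stock = 15
  Event 1 (sale 10): sell min(10,15)=10. stock: 15 - 10 = 5. total_sold = 10
  Event 2 (sale 3): sell min(3,5)=3. stock: 5 - 3 = 2. total_sold = 13
  Event 3 (sale 4): sell min(4,2)=2. stock: 2 - 2 = 0. total_sold = 15
  Event 4 (sale 6): sell min(6,0)=0. stock: 0 - 0 = 0. total_sold = 15
  Event 5 (adjust +2): 0 + 2 = 2
  Event 6 (sale 3): sell min(3,2)=2. stock: 2 - 2 = 0. total_sold = 17
  Event 7 (sale 18): sell min(18,0)=0. stock: 0 - 0 = 0. total_sold = 17
  Event 8 (sale 9): sell min(9,0)=0. stock: 0 - 0 = 0. total_sold = 17
Final: stock = 0, total_sold = 17

Answer: 17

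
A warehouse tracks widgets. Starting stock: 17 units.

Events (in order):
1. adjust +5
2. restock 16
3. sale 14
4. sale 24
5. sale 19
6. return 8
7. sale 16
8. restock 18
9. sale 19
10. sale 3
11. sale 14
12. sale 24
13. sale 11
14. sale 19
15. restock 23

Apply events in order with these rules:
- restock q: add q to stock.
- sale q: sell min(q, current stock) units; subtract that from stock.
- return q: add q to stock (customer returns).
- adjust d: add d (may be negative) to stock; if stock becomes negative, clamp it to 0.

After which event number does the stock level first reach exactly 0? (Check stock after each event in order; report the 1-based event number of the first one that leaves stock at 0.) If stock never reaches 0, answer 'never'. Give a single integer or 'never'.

Answer: 4

Derivation:
Processing events:
Start: stock = 17
  Event 1 (adjust +5): 17 + 5 = 22
  Event 2 (restock 16): 22 + 16 = 38
  Event 3 (sale 14): sell min(14,38)=14. stock: 38 - 14 = 24. total_sold = 14
  Event 4 (sale 24): sell min(24,24)=24. stock: 24 - 24 = 0. total_sold = 38
  Event 5 (sale 19): sell min(19,0)=0. stock: 0 - 0 = 0. total_sold = 38
  Event 6 (return 8): 0 + 8 = 8
  Event 7 (sale 16): sell min(16,8)=8. stock: 8 - 8 = 0. total_sold = 46
  Event 8 (restock 18): 0 + 18 = 18
  Event 9 (sale 19): sell min(19,18)=18. stock: 18 - 18 = 0. total_sold = 64
  Event 10 (sale 3): sell min(3,0)=0. stock: 0 - 0 = 0. total_sold = 64
  Event 11 (sale 14): sell min(14,0)=0. stock: 0 - 0 = 0. total_sold = 64
  Event 12 (sale 24): sell min(24,0)=0. stock: 0 - 0 = 0. total_sold = 64
  Event 13 (sale 11): sell min(11,0)=0. stock: 0 - 0 = 0. total_sold = 64
  Event 14 (sale 19): sell min(19,0)=0. stock: 0 - 0 = 0. total_sold = 64
  Event 15 (restock 23): 0 + 23 = 23
Final: stock = 23, total_sold = 64

First zero at event 4.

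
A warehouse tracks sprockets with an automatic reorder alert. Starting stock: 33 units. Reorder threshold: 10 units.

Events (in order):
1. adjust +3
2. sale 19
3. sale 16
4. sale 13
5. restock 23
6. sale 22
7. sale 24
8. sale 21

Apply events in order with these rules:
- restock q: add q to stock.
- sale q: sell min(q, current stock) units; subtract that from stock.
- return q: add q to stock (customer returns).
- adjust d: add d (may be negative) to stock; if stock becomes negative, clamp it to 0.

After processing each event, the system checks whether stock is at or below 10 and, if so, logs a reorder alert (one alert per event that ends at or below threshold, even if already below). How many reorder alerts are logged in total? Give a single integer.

Answer: 5

Derivation:
Processing events:
Start: stock = 33
  Event 1 (adjust +3): 33 + 3 = 36
  Event 2 (sale 19): sell min(19,36)=19. stock: 36 - 19 = 17. total_sold = 19
  Event 3 (sale 16): sell min(16,17)=16. stock: 17 - 16 = 1. total_sold = 35
  Event 4 (sale 13): sell min(13,1)=1. stock: 1 - 1 = 0. total_sold = 36
  Event 5 (restock 23): 0 + 23 = 23
  Event 6 (sale 22): sell min(22,23)=22. stock: 23 - 22 = 1. total_sold = 58
  Event 7 (sale 24): sell min(24,1)=1. stock: 1 - 1 = 0. total_sold = 59
  Event 8 (sale 21): sell min(21,0)=0. stock: 0 - 0 = 0. total_sold = 59
Final: stock = 0, total_sold = 59

Checking against threshold 10:
  After event 1: stock=36 > 10
  After event 2: stock=17 > 10
  After event 3: stock=1 <= 10 -> ALERT
  After event 4: stock=0 <= 10 -> ALERT
  After event 5: stock=23 > 10
  After event 6: stock=1 <= 10 -> ALERT
  After event 7: stock=0 <= 10 -> ALERT
  After event 8: stock=0 <= 10 -> ALERT
Alert events: [3, 4, 6, 7, 8]. Count = 5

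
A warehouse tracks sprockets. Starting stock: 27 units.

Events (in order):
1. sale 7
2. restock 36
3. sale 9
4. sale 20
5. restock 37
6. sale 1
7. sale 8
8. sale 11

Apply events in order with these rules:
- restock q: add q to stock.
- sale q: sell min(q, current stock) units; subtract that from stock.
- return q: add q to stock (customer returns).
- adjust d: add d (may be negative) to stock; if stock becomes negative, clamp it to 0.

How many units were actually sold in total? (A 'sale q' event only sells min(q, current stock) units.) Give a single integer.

Processing events:
Start: stock = 27
  Event 1 (sale 7): sell min(7,27)=7. stock: 27 - 7 = 20. total_sold = 7
  Event 2 (restock 36): 20 + 36 = 56
  Event 3 (sale 9): sell min(9,56)=9. stock: 56 - 9 = 47. total_sold = 16
  Event 4 (sale 20): sell min(20,47)=20. stock: 47 - 20 = 27. total_sold = 36
  Event 5 (restock 37): 27 + 37 = 64
  Event 6 (sale 1): sell min(1,64)=1. stock: 64 - 1 = 63. total_sold = 37
  Event 7 (sale 8): sell min(8,63)=8. stock: 63 - 8 = 55. total_sold = 45
  Event 8 (sale 11): sell min(11,55)=11. stock: 55 - 11 = 44. total_sold = 56
Final: stock = 44, total_sold = 56

Answer: 56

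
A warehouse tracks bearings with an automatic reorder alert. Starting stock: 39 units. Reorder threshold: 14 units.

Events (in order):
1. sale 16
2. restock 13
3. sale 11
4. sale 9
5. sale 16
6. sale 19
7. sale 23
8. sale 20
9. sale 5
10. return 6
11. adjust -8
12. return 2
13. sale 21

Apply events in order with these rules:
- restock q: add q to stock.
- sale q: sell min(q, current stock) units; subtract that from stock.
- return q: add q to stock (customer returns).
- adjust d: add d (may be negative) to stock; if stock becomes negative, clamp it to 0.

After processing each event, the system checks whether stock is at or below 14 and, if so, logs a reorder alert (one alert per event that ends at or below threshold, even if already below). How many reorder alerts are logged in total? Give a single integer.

Answer: 9

Derivation:
Processing events:
Start: stock = 39
  Event 1 (sale 16): sell min(16,39)=16. stock: 39 - 16 = 23. total_sold = 16
  Event 2 (restock 13): 23 + 13 = 36
  Event 3 (sale 11): sell min(11,36)=11. stock: 36 - 11 = 25. total_sold = 27
  Event 4 (sale 9): sell min(9,25)=9. stock: 25 - 9 = 16. total_sold = 36
  Event 5 (sale 16): sell min(16,16)=16. stock: 16 - 16 = 0. total_sold = 52
  Event 6 (sale 19): sell min(19,0)=0. stock: 0 - 0 = 0. total_sold = 52
  Event 7 (sale 23): sell min(23,0)=0. stock: 0 - 0 = 0. total_sold = 52
  Event 8 (sale 20): sell min(20,0)=0. stock: 0 - 0 = 0. total_sold = 52
  Event 9 (sale 5): sell min(5,0)=0. stock: 0 - 0 = 0. total_sold = 52
  Event 10 (return 6): 0 + 6 = 6
  Event 11 (adjust -8): 6 + -8 = 0 (clamped to 0)
  Event 12 (return 2): 0 + 2 = 2
  Event 13 (sale 21): sell min(21,2)=2. stock: 2 - 2 = 0. total_sold = 54
Final: stock = 0, total_sold = 54

Checking against threshold 14:
  After event 1: stock=23 > 14
  After event 2: stock=36 > 14
  After event 3: stock=25 > 14
  After event 4: stock=16 > 14
  After event 5: stock=0 <= 14 -> ALERT
  After event 6: stock=0 <= 14 -> ALERT
  After event 7: stock=0 <= 14 -> ALERT
  After event 8: stock=0 <= 14 -> ALERT
  After event 9: stock=0 <= 14 -> ALERT
  After event 10: stock=6 <= 14 -> ALERT
  After event 11: stock=0 <= 14 -> ALERT
  After event 12: stock=2 <= 14 -> ALERT
  After event 13: stock=0 <= 14 -> ALERT
Alert events: [5, 6, 7, 8, 9, 10, 11, 12, 13]. Count = 9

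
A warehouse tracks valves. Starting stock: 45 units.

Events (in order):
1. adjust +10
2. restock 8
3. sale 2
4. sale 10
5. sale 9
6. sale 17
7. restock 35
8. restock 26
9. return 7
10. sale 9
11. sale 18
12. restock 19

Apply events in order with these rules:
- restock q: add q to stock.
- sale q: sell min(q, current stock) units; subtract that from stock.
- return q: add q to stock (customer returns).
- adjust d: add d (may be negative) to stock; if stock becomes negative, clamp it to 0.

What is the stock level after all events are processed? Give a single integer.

Processing events:
Start: stock = 45
  Event 1 (adjust +10): 45 + 10 = 55
  Event 2 (restock 8): 55 + 8 = 63
  Event 3 (sale 2): sell min(2,63)=2. stock: 63 - 2 = 61. total_sold = 2
  Event 4 (sale 10): sell min(10,61)=10. stock: 61 - 10 = 51. total_sold = 12
  Event 5 (sale 9): sell min(9,51)=9. stock: 51 - 9 = 42. total_sold = 21
  Event 6 (sale 17): sell min(17,42)=17. stock: 42 - 17 = 25. total_sold = 38
  Event 7 (restock 35): 25 + 35 = 60
  Event 8 (restock 26): 60 + 26 = 86
  Event 9 (return 7): 86 + 7 = 93
  Event 10 (sale 9): sell min(9,93)=9. stock: 93 - 9 = 84. total_sold = 47
  Event 11 (sale 18): sell min(18,84)=18. stock: 84 - 18 = 66. total_sold = 65
  Event 12 (restock 19): 66 + 19 = 85
Final: stock = 85, total_sold = 65

Answer: 85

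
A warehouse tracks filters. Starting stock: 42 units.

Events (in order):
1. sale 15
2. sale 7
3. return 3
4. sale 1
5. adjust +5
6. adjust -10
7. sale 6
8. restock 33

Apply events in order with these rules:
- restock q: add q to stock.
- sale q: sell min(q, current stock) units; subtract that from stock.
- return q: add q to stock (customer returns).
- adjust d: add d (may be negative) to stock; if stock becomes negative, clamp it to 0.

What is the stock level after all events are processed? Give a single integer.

Processing events:
Start: stock = 42
  Event 1 (sale 15): sell min(15,42)=15. stock: 42 - 15 = 27. total_sold = 15
  Event 2 (sale 7): sell min(7,27)=7. stock: 27 - 7 = 20. total_sold = 22
  Event 3 (return 3): 20 + 3 = 23
  Event 4 (sale 1): sell min(1,23)=1. stock: 23 - 1 = 22. total_sold = 23
  Event 5 (adjust +5): 22 + 5 = 27
  Event 6 (adjust -10): 27 + -10 = 17
  Event 7 (sale 6): sell min(6,17)=6. stock: 17 - 6 = 11. total_sold = 29
  Event 8 (restock 33): 11 + 33 = 44
Final: stock = 44, total_sold = 29

Answer: 44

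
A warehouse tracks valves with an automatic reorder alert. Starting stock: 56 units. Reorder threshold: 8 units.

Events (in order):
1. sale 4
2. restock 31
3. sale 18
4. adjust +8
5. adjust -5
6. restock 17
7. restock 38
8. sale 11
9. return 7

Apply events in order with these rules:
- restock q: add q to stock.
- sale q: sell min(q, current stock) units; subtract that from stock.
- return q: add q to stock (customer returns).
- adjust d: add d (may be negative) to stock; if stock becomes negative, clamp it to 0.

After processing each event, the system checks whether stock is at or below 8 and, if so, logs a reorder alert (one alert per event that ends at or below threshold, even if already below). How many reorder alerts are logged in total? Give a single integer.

Processing events:
Start: stock = 56
  Event 1 (sale 4): sell min(4,56)=4. stock: 56 - 4 = 52. total_sold = 4
  Event 2 (restock 31): 52 + 31 = 83
  Event 3 (sale 18): sell min(18,83)=18. stock: 83 - 18 = 65. total_sold = 22
  Event 4 (adjust +8): 65 + 8 = 73
  Event 5 (adjust -5): 73 + -5 = 68
  Event 6 (restock 17): 68 + 17 = 85
  Event 7 (restock 38): 85 + 38 = 123
  Event 8 (sale 11): sell min(11,123)=11. stock: 123 - 11 = 112. total_sold = 33
  Event 9 (return 7): 112 + 7 = 119
Final: stock = 119, total_sold = 33

Checking against threshold 8:
  After event 1: stock=52 > 8
  After event 2: stock=83 > 8
  After event 3: stock=65 > 8
  After event 4: stock=73 > 8
  After event 5: stock=68 > 8
  After event 6: stock=85 > 8
  After event 7: stock=123 > 8
  After event 8: stock=112 > 8
  After event 9: stock=119 > 8
Alert events: []. Count = 0

Answer: 0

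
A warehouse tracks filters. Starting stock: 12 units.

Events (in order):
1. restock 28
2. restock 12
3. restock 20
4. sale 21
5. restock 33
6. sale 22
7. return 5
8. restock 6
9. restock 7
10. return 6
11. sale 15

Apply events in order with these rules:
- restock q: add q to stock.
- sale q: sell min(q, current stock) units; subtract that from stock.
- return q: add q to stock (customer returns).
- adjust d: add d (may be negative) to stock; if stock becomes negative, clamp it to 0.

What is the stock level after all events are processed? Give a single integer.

Processing events:
Start: stock = 12
  Event 1 (restock 28): 12 + 28 = 40
  Event 2 (restock 12): 40 + 12 = 52
  Event 3 (restock 20): 52 + 20 = 72
  Event 4 (sale 21): sell min(21,72)=21. stock: 72 - 21 = 51. total_sold = 21
  Event 5 (restock 33): 51 + 33 = 84
  Event 6 (sale 22): sell min(22,84)=22. stock: 84 - 22 = 62. total_sold = 43
  Event 7 (return 5): 62 + 5 = 67
  Event 8 (restock 6): 67 + 6 = 73
  Event 9 (restock 7): 73 + 7 = 80
  Event 10 (return 6): 80 + 6 = 86
  Event 11 (sale 15): sell min(15,86)=15. stock: 86 - 15 = 71. total_sold = 58
Final: stock = 71, total_sold = 58

Answer: 71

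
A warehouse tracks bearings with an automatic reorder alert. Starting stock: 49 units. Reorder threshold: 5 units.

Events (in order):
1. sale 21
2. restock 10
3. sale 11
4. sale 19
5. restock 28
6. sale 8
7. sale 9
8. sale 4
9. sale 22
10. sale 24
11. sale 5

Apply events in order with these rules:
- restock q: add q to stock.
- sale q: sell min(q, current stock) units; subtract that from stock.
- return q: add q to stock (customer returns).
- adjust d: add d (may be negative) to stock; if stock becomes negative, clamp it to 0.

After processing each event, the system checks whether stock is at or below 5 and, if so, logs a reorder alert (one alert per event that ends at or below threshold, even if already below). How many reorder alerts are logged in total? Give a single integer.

Processing events:
Start: stock = 49
  Event 1 (sale 21): sell min(21,49)=21. stock: 49 - 21 = 28. total_sold = 21
  Event 2 (restock 10): 28 + 10 = 38
  Event 3 (sale 11): sell min(11,38)=11. stock: 38 - 11 = 27. total_sold = 32
  Event 4 (sale 19): sell min(19,27)=19. stock: 27 - 19 = 8. total_sold = 51
  Event 5 (restock 28): 8 + 28 = 36
  Event 6 (sale 8): sell min(8,36)=8. stock: 36 - 8 = 28. total_sold = 59
  Event 7 (sale 9): sell min(9,28)=9. stock: 28 - 9 = 19. total_sold = 68
  Event 8 (sale 4): sell min(4,19)=4. stock: 19 - 4 = 15. total_sold = 72
  Event 9 (sale 22): sell min(22,15)=15. stock: 15 - 15 = 0. total_sold = 87
  Event 10 (sale 24): sell min(24,0)=0. stock: 0 - 0 = 0. total_sold = 87
  Event 11 (sale 5): sell min(5,0)=0. stock: 0 - 0 = 0. total_sold = 87
Final: stock = 0, total_sold = 87

Checking against threshold 5:
  After event 1: stock=28 > 5
  After event 2: stock=38 > 5
  After event 3: stock=27 > 5
  After event 4: stock=8 > 5
  After event 5: stock=36 > 5
  After event 6: stock=28 > 5
  After event 7: stock=19 > 5
  After event 8: stock=15 > 5
  After event 9: stock=0 <= 5 -> ALERT
  After event 10: stock=0 <= 5 -> ALERT
  After event 11: stock=0 <= 5 -> ALERT
Alert events: [9, 10, 11]. Count = 3

Answer: 3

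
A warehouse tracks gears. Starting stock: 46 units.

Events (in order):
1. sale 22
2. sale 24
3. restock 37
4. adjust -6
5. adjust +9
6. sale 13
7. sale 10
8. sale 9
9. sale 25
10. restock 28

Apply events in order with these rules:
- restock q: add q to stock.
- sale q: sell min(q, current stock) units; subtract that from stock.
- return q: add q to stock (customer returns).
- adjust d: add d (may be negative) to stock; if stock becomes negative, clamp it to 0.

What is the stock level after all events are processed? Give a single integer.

Answer: 28

Derivation:
Processing events:
Start: stock = 46
  Event 1 (sale 22): sell min(22,46)=22. stock: 46 - 22 = 24. total_sold = 22
  Event 2 (sale 24): sell min(24,24)=24. stock: 24 - 24 = 0. total_sold = 46
  Event 3 (restock 37): 0 + 37 = 37
  Event 4 (adjust -6): 37 + -6 = 31
  Event 5 (adjust +9): 31 + 9 = 40
  Event 6 (sale 13): sell min(13,40)=13. stock: 40 - 13 = 27. total_sold = 59
  Event 7 (sale 10): sell min(10,27)=10. stock: 27 - 10 = 17. total_sold = 69
  Event 8 (sale 9): sell min(9,17)=9. stock: 17 - 9 = 8. total_sold = 78
  Event 9 (sale 25): sell min(25,8)=8. stock: 8 - 8 = 0. total_sold = 86
  Event 10 (restock 28): 0 + 28 = 28
Final: stock = 28, total_sold = 86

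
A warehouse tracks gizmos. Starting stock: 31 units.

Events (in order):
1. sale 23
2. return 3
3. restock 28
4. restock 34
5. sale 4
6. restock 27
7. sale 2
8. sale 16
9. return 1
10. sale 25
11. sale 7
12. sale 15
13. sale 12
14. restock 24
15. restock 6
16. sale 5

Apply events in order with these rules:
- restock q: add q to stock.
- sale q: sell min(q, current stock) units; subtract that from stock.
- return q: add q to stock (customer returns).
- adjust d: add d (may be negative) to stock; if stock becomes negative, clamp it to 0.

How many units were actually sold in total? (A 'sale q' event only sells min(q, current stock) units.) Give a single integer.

Answer: 109

Derivation:
Processing events:
Start: stock = 31
  Event 1 (sale 23): sell min(23,31)=23. stock: 31 - 23 = 8. total_sold = 23
  Event 2 (return 3): 8 + 3 = 11
  Event 3 (restock 28): 11 + 28 = 39
  Event 4 (restock 34): 39 + 34 = 73
  Event 5 (sale 4): sell min(4,73)=4. stock: 73 - 4 = 69. total_sold = 27
  Event 6 (restock 27): 69 + 27 = 96
  Event 7 (sale 2): sell min(2,96)=2. stock: 96 - 2 = 94. total_sold = 29
  Event 8 (sale 16): sell min(16,94)=16. stock: 94 - 16 = 78. total_sold = 45
  Event 9 (return 1): 78 + 1 = 79
  Event 10 (sale 25): sell min(25,79)=25. stock: 79 - 25 = 54. total_sold = 70
  Event 11 (sale 7): sell min(7,54)=7. stock: 54 - 7 = 47. total_sold = 77
  Event 12 (sale 15): sell min(15,47)=15. stock: 47 - 15 = 32. total_sold = 92
  Event 13 (sale 12): sell min(12,32)=12. stock: 32 - 12 = 20. total_sold = 104
  Event 14 (restock 24): 20 + 24 = 44
  Event 15 (restock 6): 44 + 6 = 50
  Event 16 (sale 5): sell min(5,50)=5. stock: 50 - 5 = 45. total_sold = 109
Final: stock = 45, total_sold = 109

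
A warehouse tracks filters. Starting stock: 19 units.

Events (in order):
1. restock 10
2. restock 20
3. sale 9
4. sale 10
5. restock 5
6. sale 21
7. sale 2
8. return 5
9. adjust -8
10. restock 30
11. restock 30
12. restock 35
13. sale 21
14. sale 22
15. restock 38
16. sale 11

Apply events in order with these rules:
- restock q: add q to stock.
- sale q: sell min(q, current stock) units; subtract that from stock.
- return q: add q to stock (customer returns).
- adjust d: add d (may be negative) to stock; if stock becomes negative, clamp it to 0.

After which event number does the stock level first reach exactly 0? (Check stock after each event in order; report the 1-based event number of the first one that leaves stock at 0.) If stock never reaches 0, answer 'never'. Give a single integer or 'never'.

Processing events:
Start: stock = 19
  Event 1 (restock 10): 19 + 10 = 29
  Event 2 (restock 20): 29 + 20 = 49
  Event 3 (sale 9): sell min(9,49)=9. stock: 49 - 9 = 40. total_sold = 9
  Event 4 (sale 10): sell min(10,40)=10. stock: 40 - 10 = 30. total_sold = 19
  Event 5 (restock 5): 30 + 5 = 35
  Event 6 (sale 21): sell min(21,35)=21. stock: 35 - 21 = 14. total_sold = 40
  Event 7 (sale 2): sell min(2,14)=2. stock: 14 - 2 = 12. total_sold = 42
  Event 8 (return 5): 12 + 5 = 17
  Event 9 (adjust -8): 17 + -8 = 9
  Event 10 (restock 30): 9 + 30 = 39
  Event 11 (restock 30): 39 + 30 = 69
  Event 12 (restock 35): 69 + 35 = 104
  Event 13 (sale 21): sell min(21,104)=21. stock: 104 - 21 = 83. total_sold = 63
  Event 14 (sale 22): sell min(22,83)=22. stock: 83 - 22 = 61. total_sold = 85
  Event 15 (restock 38): 61 + 38 = 99
  Event 16 (sale 11): sell min(11,99)=11. stock: 99 - 11 = 88. total_sold = 96
Final: stock = 88, total_sold = 96

Stock never reaches 0.

Answer: never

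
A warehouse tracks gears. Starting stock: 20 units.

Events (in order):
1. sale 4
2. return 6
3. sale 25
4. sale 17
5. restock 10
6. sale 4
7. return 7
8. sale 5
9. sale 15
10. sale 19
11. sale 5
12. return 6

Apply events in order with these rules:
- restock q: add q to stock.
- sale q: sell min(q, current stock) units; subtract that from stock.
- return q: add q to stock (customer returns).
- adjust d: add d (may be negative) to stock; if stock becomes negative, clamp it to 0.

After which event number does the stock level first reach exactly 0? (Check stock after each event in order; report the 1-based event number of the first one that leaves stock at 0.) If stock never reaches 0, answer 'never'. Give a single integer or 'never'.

Processing events:
Start: stock = 20
  Event 1 (sale 4): sell min(4,20)=4. stock: 20 - 4 = 16. total_sold = 4
  Event 2 (return 6): 16 + 6 = 22
  Event 3 (sale 25): sell min(25,22)=22. stock: 22 - 22 = 0. total_sold = 26
  Event 4 (sale 17): sell min(17,0)=0. stock: 0 - 0 = 0. total_sold = 26
  Event 5 (restock 10): 0 + 10 = 10
  Event 6 (sale 4): sell min(4,10)=4. stock: 10 - 4 = 6. total_sold = 30
  Event 7 (return 7): 6 + 7 = 13
  Event 8 (sale 5): sell min(5,13)=5. stock: 13 - 5 = 8. total_sold = 35
  Event 9 (sale 15): sell min(15,8)=8. stock: 8 - 8 = 0. total_sold = 43
  Event 10 (sale 19): sell min(19,0)=0. stock: 0 - 0 = 0. total_sold = 43
  Event 11 (sale 5): sell min(5,0)=0. stock: 0 - 0 = 0. total_sold = 43
  Event 12 (return 6): 0 + 6 = 6
Final: stock = 6, total_sold = 43

First zero at event 3.

Answer: 3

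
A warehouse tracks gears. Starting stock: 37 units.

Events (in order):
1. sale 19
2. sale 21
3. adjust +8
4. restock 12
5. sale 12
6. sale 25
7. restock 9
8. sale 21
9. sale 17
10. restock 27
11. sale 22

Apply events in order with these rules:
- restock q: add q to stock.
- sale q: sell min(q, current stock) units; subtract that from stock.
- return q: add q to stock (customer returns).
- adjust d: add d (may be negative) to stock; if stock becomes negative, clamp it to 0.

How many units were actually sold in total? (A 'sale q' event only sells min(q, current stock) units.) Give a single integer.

Answer: 88

Derivation:
Processing events:
Start: stock = 37
  Event 1 (sale 19): sell min(19,37)=19. stock: 37 - 19 = 18. total_sold = 19
  Event 2 (sale 21): sell min(21,18)=18. stock: 18 - 18 = 0. total_sold = 37
  Event 3 (adjust +8): 0 + 8 = 8
  Event 4 (restock 12): 8 + 12 = 20
  Event 5 (sale 12): sell min(12,20)=12. stock: 20 - 12 = 8. total_sold = 49
  Event 6 (sale 25): sell min(25,8)=8. stock: 8 - 8 = 0. total_sold = 57
  Event 7 (restock 9): 0 + 9 = 9
  Event 8 (sale 21): sell min(21,9)=9. stock: 9 - 9 = 0. total_sold = 66
  Event 9 (sale 17): sell min(17,0)=0. stock: 0 - 0 = 0. total_sold = 66
  Event 10 (restock 27): 0 + 27 = 27
  Event 11 (sale 22): sell min(22,27)=22. stock: 27 - 22 = 5. total_sold = 88
Final: stock = 5, total_sold = 88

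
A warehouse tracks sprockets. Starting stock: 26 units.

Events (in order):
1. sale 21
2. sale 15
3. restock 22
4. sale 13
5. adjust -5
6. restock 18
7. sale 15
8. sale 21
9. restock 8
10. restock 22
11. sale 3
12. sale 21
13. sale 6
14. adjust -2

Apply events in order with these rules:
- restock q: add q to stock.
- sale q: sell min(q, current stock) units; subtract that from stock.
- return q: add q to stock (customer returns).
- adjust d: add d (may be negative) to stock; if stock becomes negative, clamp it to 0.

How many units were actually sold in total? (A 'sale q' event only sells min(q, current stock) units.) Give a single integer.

Processing events:
Start: stock = 26
  Event 1 (sale 21): sell min(21,26)=21. stock: 26 - 21 = 5. total_sold = 21
  Event 2 (sale 15): sell min(15,5)=5. stock: 5 - 5 = 0. total_sold = 26
  Event 3 (restock 22): 0 + 22 = 22
  Event 4 (sale 13): sell min(13,22)=13. stock: 22 - 13 = 9. total_sold = 39
  Event 5 (adjust -5): 9 + -5 = 4
  Event 6 (restock 18): 4 + 18 = 22
  Event 7 (sale 15): sell min(15,22)=15. stock: 22 - 15 = 7. total_sold = 54
  Event 8 (sale 21): sell min(21,7)=7. stock: 7 - 7 = 0. total_sold = 61
  Event 9 (restock 8): 0 + 8 = 8
  Event 10 (restock 22): 8 + 22 = 30
  Event 11 (sale 3): sell min(3,30)=3. stock: 30 - 3 = 27. total_sold = 64
  Event 12 (sale 21): sell min(21,27)=21. stock: 27 - 21 = 6. total_sold = 85
  Event 13 (sale 6): sell min(6,6)=6. stock: 6 - 6 = 0. total_sold = 91
  Event 14 (adjust -2): 0 + -2 = 0 (clamped to 0)
Final: stock = 0, total_sold = 91

Answer: 91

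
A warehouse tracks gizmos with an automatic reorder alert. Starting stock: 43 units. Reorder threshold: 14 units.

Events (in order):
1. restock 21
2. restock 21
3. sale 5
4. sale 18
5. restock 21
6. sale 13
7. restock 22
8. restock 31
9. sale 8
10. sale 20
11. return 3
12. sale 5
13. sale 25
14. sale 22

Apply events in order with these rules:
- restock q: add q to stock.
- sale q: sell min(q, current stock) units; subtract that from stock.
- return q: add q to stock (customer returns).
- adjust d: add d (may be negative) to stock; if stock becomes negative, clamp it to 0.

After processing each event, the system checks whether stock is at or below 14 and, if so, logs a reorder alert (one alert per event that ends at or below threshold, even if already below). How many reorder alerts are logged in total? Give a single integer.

Processing events:
Start: stock = 43
  Event 1 (restock 21): 43 + 21 = 64
  Event 2 (restock 21): 64 + 21 = 85
  Event 3 (sale 5): sell min(5,85)=5. stock: 85 - 5 = 80. total_sold = 5
  Event 4 (sale 18): sell min(18,80)=18. stock: 80 - 18 = 62. total_sold = 23
  Event 5 (restock 21): 62 + 21 = 83
  Event 6 (sale 13): sell min(13,83)=13. stock: 83 - 13 = 70. total_sold = 36
  Event 7 (restock 22): 70 + 22 = 92
  Event 8 (restock 31): 92 + 31 = 123
  Event 9 (sale 8): sell min(8,123)=8. stock: 123 - 8 = 115. total_sold = 44
  Event 10 (sale 20): sell min(20,115)=20. stock: 115 - 20 = 95. total_sold = 64
  Event 11 (return 3): 95 + 3 = 98
  Event 12 (sale 5): sell min(5,98)=5. stock: 98 - 5 = 93. total_sold = 69
  Event 13 (sale 25): sell min(25,93)=25. stock: 93 - 25 = 68. total_sold = 94
  Event 14 (sale 22): sell min(22,68)=22. stock: 68 - 22 = 46. total_sold = 116
Final: stock = 46, total_sold = 116

Checking against threshold 14:
  After event 1: stock=64 > 14
  After event 2: stock=85 > 14
  After event 3: stock=80 > 14
  After event 4: stock=62 > 14
  After event 5: stock=83 > 14
  After event 6: stock=70 > 14
  After event 7: stock=92 > 14
  After event 8: stock=123 > 14
  After event 9: stock=115 > 14
  After event 10: stock=95 > 14
  After event 11: stock=98 > 14
  After event 12: stock=93 > 14
  After event 13: stock=68 > 14
  After event 14: stock=46 > 14
Alert events: []. Count = 0

Answer: 0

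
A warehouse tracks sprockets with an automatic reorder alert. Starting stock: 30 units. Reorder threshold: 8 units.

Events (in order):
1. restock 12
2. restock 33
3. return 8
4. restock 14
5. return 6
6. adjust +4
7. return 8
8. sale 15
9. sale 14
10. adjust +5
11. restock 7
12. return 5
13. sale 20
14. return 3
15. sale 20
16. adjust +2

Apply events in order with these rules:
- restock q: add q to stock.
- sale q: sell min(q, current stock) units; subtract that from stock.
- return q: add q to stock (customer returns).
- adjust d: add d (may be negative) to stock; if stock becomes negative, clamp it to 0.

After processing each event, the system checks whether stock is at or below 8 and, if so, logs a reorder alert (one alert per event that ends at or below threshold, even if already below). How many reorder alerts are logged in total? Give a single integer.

Processing events:
Start: stock = 30
  Event 1 (restock 12): 30 + 12 = 42
  Event 2 (restock 33): 42 + 33 = 75
  Event 3 (return 8): 75 + 8 = 83
  Event 4 (restock 14): 83 + 14 = 97
  Event 5 (return 6): 97 + 6 = 103
  Event 6 (adjust +4): 103 + 4 = 107
  Event 7 (return 8): 107 + 8 = 115
  Event 8 (sale 15): sell min(15,115)=15. stock: 115 - 15 = 100. total_sold = 15
  Event 9 (sale 14): sell min(14,100)=14. stock: 100 - 14 = 86. total_sold = 29
  Event 10 (adjust +5): 86 + 5 = 91
  Event 11 (restock 7): 91 + 7 = 98
  Event 12 (return 5): 98 + 5 = 103
  Event 13 (sale 20): sell min(20,103)=20. stock: 103 - 20 = 83. total_sold = 49
  Event 14 (return 3): 83 + 3 = 86
  Event 15 (sale 20): sell min(20,86)=20. stock: 86 - 20 = 66. total_sold = 69
  Event 16 (adjust +2): 66 + 2 = 68
Final: stock = 68, total_sold = 69

Checking against threshold 8:
  After event 1: stock=42 > 8
  After event 2: stock=75 > 8
  After event 3: stock=83 > 8
  After event 4: stock=97 > 8
  After event 5: stock=103 > 8
  After event 6: stock=107 > 8
  After event 7: stock=115 > 8
  After event 8: stock=100 > 8
  After event 9: stock=86 > 8
  After event 10: stock=91 > 8
  After event 11: stock=98 > 8
  After event 12: stock=103 > 8
  After event 13: stock=83 > 8
  After event 14: stock=86 > 8
  After event 15: stock=66 > 8
  After event 16: stock=68 > 8
Alert events: []. Count = 0

Answer: 0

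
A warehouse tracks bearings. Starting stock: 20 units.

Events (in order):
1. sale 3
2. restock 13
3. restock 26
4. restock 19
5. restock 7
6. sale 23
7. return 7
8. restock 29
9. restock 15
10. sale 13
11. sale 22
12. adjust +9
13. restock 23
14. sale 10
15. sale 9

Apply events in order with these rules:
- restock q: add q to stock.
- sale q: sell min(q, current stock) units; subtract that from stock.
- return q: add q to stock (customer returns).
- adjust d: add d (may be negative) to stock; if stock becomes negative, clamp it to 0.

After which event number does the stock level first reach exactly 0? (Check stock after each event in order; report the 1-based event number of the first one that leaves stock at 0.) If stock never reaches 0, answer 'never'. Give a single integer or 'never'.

Processing events:
Start: stock = 20
  Event 1 (sale 3): sell min(3,20)=3. stock: 20 - 3 = 17. total_sold = 3
  Event 2 (restock 13): 17 + 13 = 30
  Event 3 (restock 26): 30 + 26 = 56
  Event 4 (restock 19): 56 + 19 = 75
  Event 5 (restock 7): 75 + 7 = 82
  Event 6 (sale 23): sell min(23,82)=23. stock: 82 - 23 = 59. total_sold = 26
  Event 7 (return 7): 59 + 7 = 66
  Event 8 (restock 29): 66 + 29 = 95
  Event 9 (restock 15): 95 + 15 = 110
  Event 10 (sale 13): sell min(13,110)=13. stock: 110 - 13 = 97. total_sold = 39
  Event 11 (sale 22): sell min(22,97)=22. stock: 97 - 22 = 75. total_sold = 61
  Event 12 (adjust +9): 75 + 9 = 84
  Event 13 (restock 23): 84 + 23 = 107
  Event 14 (sale 10): sell min(10,107)=10. stock: 107 - 10 = 97. total_sold = 71
  Event 15 (sale 9): sell min(9,97)=9. stock: 97 - 9 = 88. total_sold = 80
Final: stock = 88, total_sold = 80

Stock never reaches 0.

Answer: never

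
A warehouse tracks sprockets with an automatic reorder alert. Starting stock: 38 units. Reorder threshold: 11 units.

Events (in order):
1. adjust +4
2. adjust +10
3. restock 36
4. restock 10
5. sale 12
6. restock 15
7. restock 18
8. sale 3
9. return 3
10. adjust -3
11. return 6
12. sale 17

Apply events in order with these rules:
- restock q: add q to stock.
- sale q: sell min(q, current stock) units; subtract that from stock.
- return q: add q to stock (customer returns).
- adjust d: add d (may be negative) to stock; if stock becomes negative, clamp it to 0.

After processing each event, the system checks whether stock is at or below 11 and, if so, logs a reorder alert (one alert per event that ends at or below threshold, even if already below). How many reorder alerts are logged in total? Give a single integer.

Processing events:
Start: stock = 38
  Event 1 (adjust +4): 38 + 4 = 42
  Event 2 (adjust +10): 42 + 10 = 52
  Event 3 (restock 36): 52 + 36 = 88
  Event 4 (restock 10): 88 + 10 = 98
  Event 5 (sale 12): sell min(12,98)=12. stock: 98 - 12 = 86. total_sold = 12
  Event 6 (restock 15): 86 + 15 = 101
  Event 7 (restock 18): 101 + 18 = 119
  Event 8 (sale 3): sell min(3,119)=3. stock: 119 - 3 = 116. total_sold = 15
  Event 9 (return 3): 116 + 3 = 119
  Event 10 (adjust -3): 119 + -3 = 116
  Event 11 (return 6): 116 + 6 = 122
  Event 12 (sale 17): sell min(17,122)=17. stock: 122 - 17 = 105. total_sold = 32
Final: stock = 105, total_sold = 32

Checking against threshold 11:
  After event 1: stock=42 > 11
  After event 2: stock=52 > 11
  After event 3: stock=88 > 11
  After event 4: stock=98 > 11
  After event 5: stock=86 > 11
  After event 6: stock=101 > 11
  After event 7: stock=119 > 11
  After event 8: stock=116 > 11
  After event 9: stock=119 > 11
  After event 10: stock=116 > 11
  After event 11: stock=122 > 11
  After event 12: stock=105 > 11
Alert events: []. Count = 0

Answer: 0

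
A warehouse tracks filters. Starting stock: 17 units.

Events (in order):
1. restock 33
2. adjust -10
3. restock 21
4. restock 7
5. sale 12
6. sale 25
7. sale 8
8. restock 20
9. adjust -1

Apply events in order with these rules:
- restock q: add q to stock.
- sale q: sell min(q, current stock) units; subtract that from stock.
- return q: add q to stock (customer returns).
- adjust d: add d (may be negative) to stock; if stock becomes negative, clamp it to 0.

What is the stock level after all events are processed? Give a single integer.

Answer: 42

Derivation:
Processing events:
Start: stock = 17
  Event 1 (restock 33): 17 + 33 = 50
  Event 2 (adjust -10): 50 + -10 = 40
  Event 3 (restock 21): 40 + 21 = 61
  Event 4 (restock 7): 61 + 7 = 68
  Event 5 (sale 12): sell min(12,68)=12. stock: 68 - 12 = 56. total_sold = 12
  Event 6 (sale 25): sell min(25,56)=25. stock: 56 - 25 = 31. total_sold = 37
  Event 7 (sale 8): sell min(8,31)=8. stock: 31 - 8 = 23. total_sold = 45
  Event 8 (restock 20): 23 + 20 = 43
  Event 9 (adjust -1): 43 + -1 = 42
Final: stock = 42, total_sold = 45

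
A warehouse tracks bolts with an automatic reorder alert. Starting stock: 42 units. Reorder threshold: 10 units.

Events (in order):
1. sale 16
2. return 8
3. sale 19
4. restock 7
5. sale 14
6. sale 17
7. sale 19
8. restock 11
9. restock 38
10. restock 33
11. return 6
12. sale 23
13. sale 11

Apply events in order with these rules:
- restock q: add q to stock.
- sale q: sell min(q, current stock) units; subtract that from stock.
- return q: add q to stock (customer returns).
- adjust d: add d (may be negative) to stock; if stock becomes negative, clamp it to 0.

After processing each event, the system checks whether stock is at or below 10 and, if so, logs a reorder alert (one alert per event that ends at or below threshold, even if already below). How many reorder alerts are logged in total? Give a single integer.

Processing events:
Start: stock = 42
  Event 1 (sale 16): sell min(16,42)=16. stock: 42 - 16 = 26. total_sold = 16
  Event 2 (return 8): 26 + 8 = 34
  Event 3 (sale 19): sell min(19,34)=19. stock: 34 - 19 = 15. total_sold = 35
  Event 4 (restock 7): 15 + 7 = 22
  Event 5 (sale 14): sell min(14,22)=14. stock: 22 - 14 = 8. total_sold = 49
  Event 6 (sale 17): sell min(17,8)=8. stock: 8 - 8 = 0. total_sold = 57
  Event 7 (sale 19): sell min(19,0)=0. stock: 0 - 0 = 0. total_sold = 57
  Event 8 (restock 11): 0 + 11 = 11
  Event 9 (restock 38): 11 + 38 = 49
  Event 10 (restock 33): 49 + 33 = 82
  Event 11 (return 6): 82 + 6 = 88
  Event 12 (sale 23): sell min(23,88)=23. stock: 88 - 23 = 65. total_sold = 80
  Event 13 (sale 11): sell min(11,65)=11. stock: 65 - 11 = 54. total_sold = 91
Final: stock = 54, total_sold = 91

Checking against threshold 10:
  After event 1: stock=26 > 10
  After event 2: stock=34 > 10
  After event 3: stock=15 > 10
  After event 4: stock=22 > 10
  After event 5: stock=8 <= 10 -> ALERT
  After event 6: stock=0 <= 10 -> ALERT
  After event 7: stock=0 <= 10 -> ALERT
  After event 8: stock=11 > 10
  After event 9: stock=49 > 10
  After event 10: stock=82 > 10
  After event 11: stock=88 > 10
  After event 12: stock=65 > 10
  After event 13: stock=54 > 10
Alert events: [5, 6, 7]. Count = 3

Answer: 3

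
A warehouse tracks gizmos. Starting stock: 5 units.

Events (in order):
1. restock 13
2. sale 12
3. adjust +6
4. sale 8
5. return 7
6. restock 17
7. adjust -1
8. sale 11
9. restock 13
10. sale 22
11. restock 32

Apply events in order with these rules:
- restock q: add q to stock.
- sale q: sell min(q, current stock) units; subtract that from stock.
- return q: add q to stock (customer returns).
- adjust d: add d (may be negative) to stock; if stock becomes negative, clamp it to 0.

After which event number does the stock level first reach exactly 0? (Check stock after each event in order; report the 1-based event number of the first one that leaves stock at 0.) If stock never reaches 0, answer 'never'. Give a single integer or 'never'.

Answer: never

Derivation:
Processing events:
Start: stock = 5
  Event 1 (restock 13): 5 + 13 = 18
  Event 2 (sale 12): sell min(12,18)=12. stock: 18 - 12 = 6. total_sold = 12
  Event 3 (adjust +6): 6 + 6 = 12
  Event 4 (sale 8): sell min(8,12)=8. stock: 12 - 8 = 4. total_sold = 20
  Event 5 (return 7): 4 + 7 = 11
  Event 6 (restock 17): 11 + 17 = 28
  Event 7 (adjust -1): 28 + -1 = 27
  Event 8 (sale 11): sell min(11,27)=11. stock: 27 - 11 = 16. total_sold = 31
  Event 9 (restock 13): 16 + 13 = 29
  Event 10 (sale 22): sell min(22,29)=22. stock: 29 - 22 = 7. total_sold = 53
  Event 11 (restock 32): 7 + 32 = 39
Final: stock = 39, total_sold = 53

Stock never reaches 0.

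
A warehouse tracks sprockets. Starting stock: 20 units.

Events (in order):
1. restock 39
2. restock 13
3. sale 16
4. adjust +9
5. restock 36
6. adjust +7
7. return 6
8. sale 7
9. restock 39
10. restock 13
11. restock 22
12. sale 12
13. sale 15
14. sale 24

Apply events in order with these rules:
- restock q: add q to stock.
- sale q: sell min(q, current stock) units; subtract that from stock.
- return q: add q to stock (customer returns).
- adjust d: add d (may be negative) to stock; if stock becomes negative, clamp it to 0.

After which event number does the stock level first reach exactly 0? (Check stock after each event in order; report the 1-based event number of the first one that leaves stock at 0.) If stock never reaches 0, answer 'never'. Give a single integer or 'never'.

Answer: never

Derivation:
Processing events:
Start: stock = 20
  Event 1 (restock 39): 20 + 39 = 59
  Event 2 (restock 13): 59 + 13 = 72
  Event 3 (sale 16): sell min(16,72)=16. stock: 72 - 16 = 56. total_sold = 16
  Event 4 (adjust +9): 56 + 9 = 65
  Event 5 (restock 36): 65 + 36 = 101
  Event 6 (adjust +7): 101 + 7 = 108
  Event 7 (return 6): 108 + 6 = 114
  Event 8 (sale 7): sell min(7,114)=7. stock: 114 - 7 = 107. total_sold = 23
  Event 9 (restock 39): 107 + 39 = 146
  Event 10 (restock 13): 146 + 13 = 159
  Event 11 (restock 22): 159 + 22 = 181
  Event 12 (sale 12): sell min(12,181)=12. stock: 181 - 12 = 169. total_sold = 35
  Event 13 (sale 15): sell min(15,169)=15. stock: 169 - 15 = 154. total_sold = 50
  Event 14 (sale 24): sell min(24,154)=24. stock: 154 - 24 = 130. total_sold = 74
Final: stock = 130, total_sold = 74

Stock never reaches 0.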